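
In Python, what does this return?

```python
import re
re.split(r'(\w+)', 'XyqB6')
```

['', 'XyqB6', '']

Pattern: one or more of a word character (captured).
Matches to split on: at [0:5] → 'XyqB6'.
With a capturing group present, the delimiter's captured portion is kept in the result list.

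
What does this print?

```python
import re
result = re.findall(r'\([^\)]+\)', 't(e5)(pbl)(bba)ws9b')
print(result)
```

['(e5)', '(pbl)', '(bba)']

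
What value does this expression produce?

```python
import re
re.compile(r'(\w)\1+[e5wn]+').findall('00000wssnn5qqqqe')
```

['0', 's', 'q']

The backreference `\1` re-matches whatever the first group consumed, character for character.
With a single group, `findall` returns only what that group captured — 3 items.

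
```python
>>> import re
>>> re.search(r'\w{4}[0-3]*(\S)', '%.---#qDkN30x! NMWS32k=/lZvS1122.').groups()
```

('x',)

The match spans [6:13] → 'qDkN30x'.
Captured: group 1 = 'x'.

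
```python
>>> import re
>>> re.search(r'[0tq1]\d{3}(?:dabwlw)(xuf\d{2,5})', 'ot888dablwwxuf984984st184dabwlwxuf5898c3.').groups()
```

('xuf5898',)

This matches one of [0tq1], then exactly 3 of a digit; then the literal 'dab', then the literal 'wlw' (non-capturing group); then the literal 'xuf', then 2 to 5 of a digit (captured).
Unlike `match`, `search` isn't anchored — it looks for the pattern anywhere in the string.
The match spans [21:38] → 't184dabwlwxuf5898'.
Captured: group 1 = 'xuf5898'.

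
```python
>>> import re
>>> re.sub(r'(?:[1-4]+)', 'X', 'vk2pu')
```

The pattern matches one or more of a character in [1-4] (non-capturing group).
Matches: at [2:3] → '2'.
Each match is replaced by 'X'.

'vkXpu'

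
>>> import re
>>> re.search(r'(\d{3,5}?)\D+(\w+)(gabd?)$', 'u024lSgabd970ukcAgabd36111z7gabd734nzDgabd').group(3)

The match spans [1:42] → '024lSgabd970ukcAgabd36111z7gabd734nzDgabd'.
Captured: group 1 = '024', group 2 = '970ukcAgabd36111z7gabd734nzD', group 3 = 'gabd'.

'gabd'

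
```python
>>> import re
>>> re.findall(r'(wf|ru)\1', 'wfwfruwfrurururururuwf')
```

['wf', 'ru', 'ru', 'ru']

`\1` has to match the exact text group 1 already captured.
Scanning left to right: at [0:4] match 'wfwf', group 1 = 'wf'; at [8:12] match 'ruru', group 1 = 'ru'; at [12:16] match 'ruru', group 1 = 'ru'; at [16:20] match 'ruru', group 1 = 'ru'.
One capturing group, so `findall` returns just the captured substring from each match — 4 in all.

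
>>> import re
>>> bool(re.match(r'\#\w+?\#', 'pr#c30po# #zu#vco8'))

With `match`, the pattern is implicitly anchored at the beginning.
Here position 0 doesn't satisfy it, so the call returns None, and `bool(None)` is False.

False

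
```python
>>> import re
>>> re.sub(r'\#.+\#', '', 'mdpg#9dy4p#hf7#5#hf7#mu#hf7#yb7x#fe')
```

'mdpgfe'

Every occurrence is swapped for ''.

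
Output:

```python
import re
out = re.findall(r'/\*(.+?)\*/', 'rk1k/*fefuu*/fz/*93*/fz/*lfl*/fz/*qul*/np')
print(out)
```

['fefuu', '93', 'lfl', 'qul']

Because the quantifier is non-greedy, it stops expanding at the earliest point where the rest of the pattern can succeed.
Because there's exactly one group, `findall` drops the full match and keeps group 1 from each hit.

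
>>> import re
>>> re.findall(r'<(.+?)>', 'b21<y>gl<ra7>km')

A `+?`/`*?`/`{m,n}?` starts at its minimum and grows only as far as needed for what follows to match.
Matches: at [3:6] match '<y>', group 1 = 'y'; at [8:13] match '<ra7>', group 1 = 'ra7'.
Because there's exactly one group, `findall` drops the full match and keeps group 1 from each hit.

['y', 'ra7']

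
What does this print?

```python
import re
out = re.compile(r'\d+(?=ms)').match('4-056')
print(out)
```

`re.match` won't scan ahead — the pattern has to work from the very first character.
Here the pattern fails at index 0, so the call returns None.

None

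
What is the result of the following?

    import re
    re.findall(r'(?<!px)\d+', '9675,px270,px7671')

['9675', '70', '671']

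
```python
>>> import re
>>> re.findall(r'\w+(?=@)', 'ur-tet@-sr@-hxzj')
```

['tet', 'sr']

The positive lookaround only admits positions where the adjacent text matches; those characters stay outside the span.
Since nothing is captured, `findall` lists the 2 matched substrings directly.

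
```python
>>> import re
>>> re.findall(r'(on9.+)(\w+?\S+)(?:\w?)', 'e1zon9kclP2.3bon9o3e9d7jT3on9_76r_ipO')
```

[('on9kclP2.3bon9o3e9d7jT3on9_76r_i', 'pO')]

Multiple groups make `findall` return tuples — one 2-tuple for the one match.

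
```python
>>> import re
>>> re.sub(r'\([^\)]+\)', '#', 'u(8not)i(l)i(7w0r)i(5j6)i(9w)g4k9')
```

'u#i#i#i#i#g4k9'

Every occurrence is swapped for '#'.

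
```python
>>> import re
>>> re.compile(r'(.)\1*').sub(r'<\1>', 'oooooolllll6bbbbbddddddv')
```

`\1` is not a pattern — it's the concrete string captured by group 1, re-applied verbatim.
The replacement refers to a captured group, so each match is rewritten using its own captured text.

'<o><l><6><b><d><v>'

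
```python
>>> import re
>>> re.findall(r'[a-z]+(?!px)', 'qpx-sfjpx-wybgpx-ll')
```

['qpx', 'sfjpx', 'wybgpx', 'll']

The negative lookahead/lookbehind blocks any match where the forbidden context is present.
Matches: at [0:3] → 'qpx'; at [4:9] → 'sfjpx'; at [10:16] → 'wybgpx'; at [17:19] → 'll'.
Since nothing is captured, `findall` lists the 4 matched substrings directly.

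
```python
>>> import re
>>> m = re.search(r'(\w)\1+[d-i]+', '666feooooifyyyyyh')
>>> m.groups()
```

The match spans [0:5] → '666fe'.
Captured: group 1 = '6'.

('6',)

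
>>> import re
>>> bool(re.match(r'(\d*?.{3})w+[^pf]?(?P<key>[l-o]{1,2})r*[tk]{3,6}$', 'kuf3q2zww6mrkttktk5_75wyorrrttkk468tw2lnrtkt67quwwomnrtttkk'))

False

`re.match` only tries the pattern at the start of the string.
Here the string doesn't start with a match, so the call returns None, and `bool(None)` is False.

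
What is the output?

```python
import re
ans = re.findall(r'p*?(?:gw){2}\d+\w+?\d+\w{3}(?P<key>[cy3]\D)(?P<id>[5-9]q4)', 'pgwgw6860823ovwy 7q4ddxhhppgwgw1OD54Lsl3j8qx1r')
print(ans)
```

[('y ', '7q4')]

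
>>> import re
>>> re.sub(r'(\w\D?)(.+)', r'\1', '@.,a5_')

This matches a word character, then optionally a non-digit (captured); then one or more of any character (captured).
Matches: at [3:6] → 'a5_'.
`\1` in the replacement pulls in group 1's text for each match.

'@.,a'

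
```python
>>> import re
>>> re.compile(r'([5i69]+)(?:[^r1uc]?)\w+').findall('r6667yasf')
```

Because there's exactly one group, `findall` drops the full match and keeps group 1 from the one hit.

['666']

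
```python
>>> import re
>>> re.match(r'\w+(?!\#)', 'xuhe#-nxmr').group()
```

'xuh'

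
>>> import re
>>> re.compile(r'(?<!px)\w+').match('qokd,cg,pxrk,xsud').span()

With `match`, the pattern is implicitly anchored at the beginning.
The match spans [0:4] → 'qokd'.

(0, 4)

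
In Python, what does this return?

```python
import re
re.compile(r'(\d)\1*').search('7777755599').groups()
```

The backreference `\1` re-matches whatever the first group consumed, character for character.
`re.search` tries every starting position until one works.
The match spans [0:5] → '77777'.
Captured: group 1 = '7'.

('7',)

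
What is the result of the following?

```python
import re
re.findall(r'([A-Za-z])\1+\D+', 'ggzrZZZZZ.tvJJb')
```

['g']

`\1` has to match the exact text group 1 already captured.
`findall` collects group 1 from the one match (1 total).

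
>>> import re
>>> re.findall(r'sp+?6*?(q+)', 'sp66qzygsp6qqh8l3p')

This matches the literal 's', then one or more of a literal 'p' (lazy); then zero or more of a literal '6' (lazy); then one or more of a literal 'q' (captured).
Because there's exactly one group, `findall` drops the full match and keeps group 1 from each hit.

['q', 'qq']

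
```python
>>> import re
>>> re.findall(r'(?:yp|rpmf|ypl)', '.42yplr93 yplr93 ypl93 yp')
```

`|` is ordered: at each position the engine commits to the first alternative that works.
Matches: at [3:5] → 'yp'; at [10:12] → 'yp'; at [17:19] → 'yp'; at [23:25] → 'yp'.
No capturing groups, so `findall` returns the 4 full match strings.

['yp', 'yp', 'yp', 'yp']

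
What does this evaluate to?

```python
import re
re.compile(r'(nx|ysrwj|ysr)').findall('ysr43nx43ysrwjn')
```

['ysr', 'nx', 'ysrwj']

Branches in `(...|...)` are attempted left-to-right; the first branch that allows the whole pattern to succeed is taken.
Matches: at [0:3] match 'ysr', group 1 = 'ysr'; at [5:7] match 'nx', group 1 = 'nx'; at [9:14] match 'ysrwj', group 1 = 'ysrwj'.
With a single group, `findall` returns only what that group captured — 3 items.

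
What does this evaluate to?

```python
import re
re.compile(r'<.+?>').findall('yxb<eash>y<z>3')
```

With no groups in the pattern, `findall` gives back each whole match — 2 here.

['<eash>', '<z>']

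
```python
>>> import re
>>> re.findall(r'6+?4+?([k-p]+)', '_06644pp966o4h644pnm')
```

['pp', 'pnm']

The pattern matches one or more of a literal '6' (lazy), then one or more of the literal '4' (lazy); then one or more of a character in [k-p] (captured).
Because there's exactly one group, `findall` drops the full match and keeps group 1 from each hit.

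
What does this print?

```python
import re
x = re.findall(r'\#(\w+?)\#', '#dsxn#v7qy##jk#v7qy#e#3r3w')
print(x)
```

['dsxn', 'jk', 'e']

`findall` collects group 1 from each match (3 total).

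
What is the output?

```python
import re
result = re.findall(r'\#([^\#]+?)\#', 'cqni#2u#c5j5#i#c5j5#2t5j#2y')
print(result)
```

One capturing group, so `findall` returns just the captured substring from each match — 3 in all.

['2u', 'i', '2t5j']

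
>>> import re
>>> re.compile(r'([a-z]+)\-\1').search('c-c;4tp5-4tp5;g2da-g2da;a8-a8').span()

`\1` is not a pattern — it's the concrete string captured by group 1, re-applied verbatim.
`re.search` scans for the first position where the pattern succeeds.
The match spans [0:3] → 'c-c'.
Captured: group 1 = 'c'.

(0, 3)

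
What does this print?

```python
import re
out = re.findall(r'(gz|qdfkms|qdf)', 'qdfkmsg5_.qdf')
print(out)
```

Alternation tries branches left to right and keeps the first one that lets the overall match succeed at that position.
Because there's exactly one group, `findall` drops the full match and keeps group 1 from each hit.

['qdfkms', 'qdf']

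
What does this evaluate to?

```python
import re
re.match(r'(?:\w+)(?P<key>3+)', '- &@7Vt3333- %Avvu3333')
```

None

Pattern: one or more of a word character (non-capturing group); then one or more of a literal '3' (captured as 'key').
`match` is anchored at position 0; if the pattern doesn't fit there, it returns None.
Here position 0 doesn't satisfy it, so the call returns None.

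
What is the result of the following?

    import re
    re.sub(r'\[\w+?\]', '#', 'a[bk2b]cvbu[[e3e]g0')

Every occurrence is swapped for '#'.

'a#cvbu[#g0'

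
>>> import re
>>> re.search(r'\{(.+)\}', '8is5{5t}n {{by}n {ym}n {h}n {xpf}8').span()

(4, 33)

The match spans [4:33] → '{5t}n {{by}n {ym}n {h}n {xpf}'.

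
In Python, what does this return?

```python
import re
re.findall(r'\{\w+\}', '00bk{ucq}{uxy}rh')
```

['{ucq}', '{uxy}']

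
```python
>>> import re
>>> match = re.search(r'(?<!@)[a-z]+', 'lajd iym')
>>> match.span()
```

Because the assertion is negative and zero-width, positions next to the forbidden text are skipped.
The match spans [0:4] → 'lajd'.

(0, 4)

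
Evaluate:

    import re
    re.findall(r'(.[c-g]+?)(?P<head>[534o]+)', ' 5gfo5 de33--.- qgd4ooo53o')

[('5gf', 'o5'), (' de', '33'), ('qgd', '4ooo53o')]

`findall` packs the 2 group values into a tuple for every match.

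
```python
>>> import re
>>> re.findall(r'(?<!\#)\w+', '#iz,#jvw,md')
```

A negative assertion filters positions out without eating any characters.
Matches: at [2:3] → 'z'; at [6:8] → 'vw'; at [9:11] → 'md'.
Since nothing is captured, `findall` lists the 3 matched substrings directly.

['z', 'vw', 'md']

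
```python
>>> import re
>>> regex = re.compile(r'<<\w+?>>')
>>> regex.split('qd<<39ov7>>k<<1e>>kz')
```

Each match becomes a cut point; 3 segments remain.

['qd', 'k', 'kz']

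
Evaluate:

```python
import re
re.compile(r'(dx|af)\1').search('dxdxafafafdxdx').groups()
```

A backreference is literal: `\1` must see the identical characters the first group matched.
`re.search` tries every starting position until one works.
The match spans [0:4] → 'dxdx'.
Captured: group 1 = 'dx'.

('dx',)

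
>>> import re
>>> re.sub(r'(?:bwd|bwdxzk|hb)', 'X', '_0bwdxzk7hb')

'_0Xxzk7X'

The regex engine tests alternatives in the order written; an earlier branch that matches wins even if a later one would match more.
Each match is replaced by 'X'.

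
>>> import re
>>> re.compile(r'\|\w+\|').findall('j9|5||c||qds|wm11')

Scanning left to right: at [2:5] → '|5|'; at [5:8] → '|c|'; at [8:13] → '|qds|'.
Since nothing is captured, `findall` lists the 3 matched substrings directly.

['|5|', '|c|', '|qds|']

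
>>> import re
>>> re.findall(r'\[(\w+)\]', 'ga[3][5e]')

Walking the string: at [2:5] match '[3]', group 1 = '3'; at [5:9] match '[5e]', group 1 = '5e'.
`findall` collects group 1 from each match (2 total).

['3', '5e']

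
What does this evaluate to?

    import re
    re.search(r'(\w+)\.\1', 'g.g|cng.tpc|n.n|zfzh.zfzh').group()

'g.g'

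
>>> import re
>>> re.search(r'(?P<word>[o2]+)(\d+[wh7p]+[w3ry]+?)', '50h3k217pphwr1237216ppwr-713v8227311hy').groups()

('2', '17pphwr')

This matches one or more of one of [o2] (captured as 'word'); then one or more of a digit, then one or more of one of [wh7p], then one or more of one of [w3ry] (lazy) (captured).
`re.search` tries every starting position until one works.
The match spans [5:13] → '217pphwr'.
Captured: group 1 = '2', group 2 = '17pphwr'.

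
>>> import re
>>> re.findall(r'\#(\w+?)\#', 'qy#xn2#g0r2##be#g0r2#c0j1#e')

['xn2', 'be', 'c0j1']

Scanning left to right: at [2:7] match '#xn2#', group 1 = 'xn2'; at [12:16] match '#be#', group 1 = 'be'; at [20:26] match '#c0j1#', group 1 = 'c0j1'.
Because there's exactly one group, `findall` drops the full match and keeps group 1 from each hit.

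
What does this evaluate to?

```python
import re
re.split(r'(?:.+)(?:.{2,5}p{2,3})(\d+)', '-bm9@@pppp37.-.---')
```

The pattern matches one or more of any character (non-capturing group); then 2 to 5 of any character, then 2 to 3 of a literal 'p' (non-capturing group); then one or more of a digit (captured).
Matches to split on: at [0:12] → '-bm9@@pppp37'.
The group in the pattern means `split` returns the separators' captures alongside the pieces.

['', '37', '.-.---']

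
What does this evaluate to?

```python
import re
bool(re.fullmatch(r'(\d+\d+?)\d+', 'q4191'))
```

The pattern matches one or more of a digit, then one or more of a digit (lazy) (captured); then one or more of a digit.
`re.fullmatch` requires the pattern to consume the entire string.
Here the string isn't matched end-to-end, so the call returns None, and `bool(None)` is False.

False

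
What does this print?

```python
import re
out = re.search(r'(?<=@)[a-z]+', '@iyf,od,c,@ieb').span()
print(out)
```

The lookaround is zero-width — it requires the adjacent text to match without consuming it, so the asserted text isn't part of the match.
The match spans [1:4] → 'iyf'.

(1, 4)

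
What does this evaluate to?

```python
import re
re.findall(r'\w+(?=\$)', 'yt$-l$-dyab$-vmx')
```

['yt', 'l', 'dyab']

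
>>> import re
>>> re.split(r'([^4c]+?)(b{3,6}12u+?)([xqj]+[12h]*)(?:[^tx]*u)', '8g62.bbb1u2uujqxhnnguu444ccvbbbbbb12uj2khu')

['8g62.bbb1u2uujqxhnnguu444cc', 'v', 'bbbbbb12u', 'j2', '']

A `+?`/`*?`/`{m,n}?` starts at its minimum and grows only as far as needed for what follows to match.
The group in the pattern means `split` returns the separators' captures alongside the pieces.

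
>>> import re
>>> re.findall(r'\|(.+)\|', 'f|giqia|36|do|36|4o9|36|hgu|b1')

['giqia|36|do|36|4o9|36|hgu']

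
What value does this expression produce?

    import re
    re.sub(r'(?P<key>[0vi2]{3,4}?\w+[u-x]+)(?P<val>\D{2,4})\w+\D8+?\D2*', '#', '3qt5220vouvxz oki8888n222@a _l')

'3qt5#@a _l'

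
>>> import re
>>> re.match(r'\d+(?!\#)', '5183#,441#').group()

The negative lookahead/lookbehind blocks any match where the forbidden context is present.
With `match`, the pattern is implicitly anchored at the beginning.
The match spans [0:3] → '518'.

'518'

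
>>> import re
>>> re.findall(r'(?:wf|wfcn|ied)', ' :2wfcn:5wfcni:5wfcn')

['wf', 'wf', 'wf']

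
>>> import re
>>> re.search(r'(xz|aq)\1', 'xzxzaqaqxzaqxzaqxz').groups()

('xz',)

The match spans [0:4] → 'xzxz'.
Captured: group 1 = 'xz'.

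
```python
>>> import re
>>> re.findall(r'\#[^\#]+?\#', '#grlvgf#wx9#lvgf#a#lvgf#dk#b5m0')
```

['#grlvgf#', '#lvgf#', '#lvgf#']

Scanning left to right: at [0:8] → '#grlvgf#'; at [11:17] → '#lvgf#'; at [18:24] → '#lvgf#'.
Since nothing is captured, `findall` lists the 3 matched substrings directly.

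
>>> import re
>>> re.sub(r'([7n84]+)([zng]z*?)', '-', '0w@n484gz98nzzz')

'0w@-z9-zz'

The `?` after the quantifier makes it lazy — it takes as little as possible before letting the rest of the pattern try.
`sub` substitutes '-' at each match site.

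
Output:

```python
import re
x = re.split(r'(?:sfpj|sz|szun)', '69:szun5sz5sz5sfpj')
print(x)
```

['69:', 'un5', '5', '5', '']

Branches in `(...|...)` are attempted left-to-right; the first branch that allows the whole pattern to succeed is taken.
Matches to split on: at [3:5] → 'sz'; at [8:10] → 'sz'; at [11:13] → 'sz'; at [14:18] → 'sfpj'.
Each match becomes a cut point; 5 segments remain.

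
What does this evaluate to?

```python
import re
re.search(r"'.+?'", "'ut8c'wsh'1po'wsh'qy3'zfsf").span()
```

`re.search` scans for the first position where the pattern succeeds.
The match spans [0:6] → "'ut8c'".

(0, 6)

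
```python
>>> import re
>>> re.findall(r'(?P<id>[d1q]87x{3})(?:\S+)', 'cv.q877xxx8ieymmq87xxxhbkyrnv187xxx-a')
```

Pattern: one of [d1q], then the literal '87', then exactly 3 of a literal 'x' (captured as 'id'); then one or more of a non-whitespace character (non-capturing group).
Matches: at [16:37] match 'q87xxxhbkyrnv187xxx-a', group 1 = 'q87xxx'.
One capturing group, so `findall` returns just the captured substring from the one match — 1 in all.

['q87xxx']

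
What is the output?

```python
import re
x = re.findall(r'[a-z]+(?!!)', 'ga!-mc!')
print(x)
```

A negative assertion filters positions out without eating any characters.
Scanning left to right: at [0:1] → 'g'; at [4:5] → 'm'.
No capturing groups, so `findall` returns the 2 full match strings.

['g', 'm']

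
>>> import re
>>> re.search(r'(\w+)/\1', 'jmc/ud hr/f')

None

After group 1 captures some text, `\1` only succeeds where that same text appears again.
Here the pattern never matches, so the call returns None.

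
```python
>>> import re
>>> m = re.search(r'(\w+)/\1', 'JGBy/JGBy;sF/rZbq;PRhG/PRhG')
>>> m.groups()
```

('JGBy',)

A backreference is literal: `\1` must see the identical characters the first group matched.
`re.search` tries every starting position until one works.
The match spans [0:9] → 'JGBy/JGBy'.
Captured: group 1 = 'JGBy'.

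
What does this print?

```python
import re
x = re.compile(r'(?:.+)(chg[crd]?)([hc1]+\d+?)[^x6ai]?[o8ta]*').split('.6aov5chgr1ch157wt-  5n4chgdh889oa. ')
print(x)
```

['', 'chgd', 'h8', '9oa. ']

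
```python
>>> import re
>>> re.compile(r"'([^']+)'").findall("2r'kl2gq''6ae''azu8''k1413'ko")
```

['kl2gq', '6ae', 'azu8', 'k1413']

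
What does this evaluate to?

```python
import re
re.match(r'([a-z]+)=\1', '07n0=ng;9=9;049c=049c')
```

`\1` has to match the exact text group 1 already captured.
`re.match` only tries the pattern at the start of the string.
Here position 0 doesn't satisfy it, so the call returns None.

None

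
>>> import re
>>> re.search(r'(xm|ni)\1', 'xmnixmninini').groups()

('ni',)

`\1` is not a pattern — it's the concrete string captured by group 1, re-applied verbatim.
`search` walks the string left to right and returns the first match it finds.
The match spans [6:10] → 'nini'.
Captured: group 1 = 'ni'.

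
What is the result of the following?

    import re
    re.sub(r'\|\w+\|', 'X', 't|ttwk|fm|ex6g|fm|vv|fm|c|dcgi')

'tXfmXfmXfmXdcgi'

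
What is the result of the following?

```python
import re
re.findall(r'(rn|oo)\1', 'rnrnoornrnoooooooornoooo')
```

['rn', 'rn', 'oo', 'oo', 'oo']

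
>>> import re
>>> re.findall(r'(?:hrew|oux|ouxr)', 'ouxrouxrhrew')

Alternation tries branches left to right and keeps the first one that lets the overall match succeed at that position.
With no groups in the pattern, `findall` gives back each whole match — 3 here.

['oux', 'oux', 'hrew']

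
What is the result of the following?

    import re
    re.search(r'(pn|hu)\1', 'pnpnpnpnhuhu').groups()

The match spans [0:4] → 'pnpn'.
Captured: group 1 = 'pn'.

('pn',)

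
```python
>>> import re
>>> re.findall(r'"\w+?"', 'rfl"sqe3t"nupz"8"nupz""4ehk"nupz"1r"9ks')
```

['"sqe3t"', '"8"', '"4ehk"', '"1r"']

Walking the string: at [3:10] → '"sqe3t"'; at [14:17] → '"8"'; at [22:28] → '"4ehk"'; at [32:36] → '"1r"'.
`findall` yields the raw match text (4 of them) because the pattern has no groups.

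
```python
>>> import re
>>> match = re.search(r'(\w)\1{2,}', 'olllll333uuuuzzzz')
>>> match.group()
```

`\1` is not a pattern — it's the concrete string captured by group 1, re-applied verbatim.
`search` walks the string left to right and returns the first match it finds.
The match spans [1:6] → 'lllll'.
Captured: group 1 = 'l'.

'lllll'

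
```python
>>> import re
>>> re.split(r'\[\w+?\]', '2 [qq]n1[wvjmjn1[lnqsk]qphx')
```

['2 ', 'n1[wvjmjn1', 'qphx']

Matches to split on: at [2:6] → '[qq]'; at [16:23] → '[lnqsk]'.
Splitting on the pattern gives 3 pieces.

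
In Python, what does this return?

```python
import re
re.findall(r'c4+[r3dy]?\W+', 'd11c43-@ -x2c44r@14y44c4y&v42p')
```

['c43-@ -', 'c44r@', 'c4y&']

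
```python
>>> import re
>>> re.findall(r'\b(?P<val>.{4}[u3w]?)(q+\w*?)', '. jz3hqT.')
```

[('jz3h', 'q')]

The pattern matches a word boundary (`\b`, zero-width); then exactly 4 of any character, then optionally one of [u3w] (captured as 'val'); then one or more of the literal 'q', then zero or more of a word character (lazy) (captured).
Multiple groups make `findall` return tuples — one 2-tuple for the one match.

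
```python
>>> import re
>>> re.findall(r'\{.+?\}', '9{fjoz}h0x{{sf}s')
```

['{fjoz}', '{{sf}']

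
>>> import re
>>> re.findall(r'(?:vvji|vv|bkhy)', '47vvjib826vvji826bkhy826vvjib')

['vvji', 'vvji', 'bkhy', 'vvji']

`|` is ordered: at each position the engine commits to the first alternative that works.
With no groups in the pattern, `findall` gives back each whole match — 4 here.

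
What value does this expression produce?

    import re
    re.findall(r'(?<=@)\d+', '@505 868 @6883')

The positive lookaround only admits positions where the adjacent text matches; those characters stay outside the span.
Scanning left to right: at [1:4] → '505'; at [10:14] → '6883'.
`findall` yields the raw match text (2 of them) because the pattern has no groups.

['505', '6883']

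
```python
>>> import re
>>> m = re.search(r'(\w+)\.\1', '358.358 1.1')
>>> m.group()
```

'358.358'

The backreference `\1` re-matches whatever the first group consumed, character for character.
`re.search` tries every starting position until one works.
The match spans [0:7] → '358.358'.
Captured: group 1 = '358'.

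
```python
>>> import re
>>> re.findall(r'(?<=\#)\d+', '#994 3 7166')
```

['994']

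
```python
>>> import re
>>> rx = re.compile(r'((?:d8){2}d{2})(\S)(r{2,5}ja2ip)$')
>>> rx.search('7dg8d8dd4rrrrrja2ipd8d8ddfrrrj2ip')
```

Pattern: the literal 'd8' repeated 2 times, then exactly 2 of the literal 'd' (captured); then a non-whitespace character (captured); then 2 to 5 of the literal 'r', then the literal 'ja2', then the literal 'ip' (captured); then anchored at the end.
Here the pattern never matches, so the call returns None.

None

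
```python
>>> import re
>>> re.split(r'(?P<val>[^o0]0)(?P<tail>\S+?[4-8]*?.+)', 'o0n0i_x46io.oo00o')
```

The group in the pattern means `split` returns the separators' captures alongside the pieces.

['o0', 'n0', 'i_x46io.oo00o', '']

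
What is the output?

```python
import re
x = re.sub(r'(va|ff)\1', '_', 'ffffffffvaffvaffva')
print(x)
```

__vaffvaffva

`\1` is not a pattern — it's the concrete string captured by group 1, re-applied verbatim.
Matches: at [0:4] → 'ffff'; at [4:8] → 'ffff'.
Every occurrence is swapped for '_'.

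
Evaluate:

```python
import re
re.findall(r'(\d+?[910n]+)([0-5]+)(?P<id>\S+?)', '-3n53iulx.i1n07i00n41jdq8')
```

[('3n', '53', 'i'), ('1n', '0', '7'), ('00n', '41', 'j')]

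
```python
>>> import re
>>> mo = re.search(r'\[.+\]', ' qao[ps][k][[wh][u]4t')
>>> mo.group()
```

The match spans [4:19] → '[ps][k][[wh][u]'.

'[ps][k][[wh][u]'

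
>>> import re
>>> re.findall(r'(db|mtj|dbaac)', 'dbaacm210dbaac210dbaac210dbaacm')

['db', 'db', 'db', 'db']

Alternation tries branches left to right and keeps the first one that lets the overall match succeed at that position.
With a single group, `findall` returns only what that group captured — 4 items.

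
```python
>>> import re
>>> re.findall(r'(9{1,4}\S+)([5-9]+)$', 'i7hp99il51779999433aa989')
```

[('99il51779999433aa98', '9')]

Pattern: 1 to 4 of a literal '9', then one or more of a non-whitespace character (captured); then one or more of a character in [5-9] (captured); then anchored at the end.
Scanning left to right: at [4:24] match '99il51779999433aa989', groups = ('99il51779999433aa98', '9').
Multiple groups make `findall` return tuples — one 2-tuple for the one match.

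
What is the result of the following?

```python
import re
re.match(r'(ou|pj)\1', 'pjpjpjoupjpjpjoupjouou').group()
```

'pjpj'

`\1` has to match the exact text group 1 already captured.
`re.match` won't scan ahead — the pattern has to work from the very first character.
The match spans [0:4] → 'pjpj'.
Captured: group 1 = 'pj'.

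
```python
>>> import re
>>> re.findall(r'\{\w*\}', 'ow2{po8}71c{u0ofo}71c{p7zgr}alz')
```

['{po8}', '{u0ofo}', '{p7zgr}']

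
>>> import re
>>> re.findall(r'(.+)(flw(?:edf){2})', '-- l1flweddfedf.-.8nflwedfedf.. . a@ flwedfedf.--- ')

The pattern matches one or more of any character (captured); then the literal 'flw', then the literal 'edf' repeated 2 times (captured).
Multiple groups make `findall` return tuples — one 2-tuple for the one match.

[('-- l1flweddfedf.-.8nflwedfedf.. . a@ ', 'flwedfedf')]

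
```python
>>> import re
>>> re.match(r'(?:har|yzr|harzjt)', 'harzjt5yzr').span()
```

(0, 3)

`re.match` only tries the pattern at the start of the string.
The match spans [0:3] → 'har'.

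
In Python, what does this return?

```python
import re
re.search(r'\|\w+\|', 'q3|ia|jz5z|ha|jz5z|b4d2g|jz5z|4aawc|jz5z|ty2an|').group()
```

Unlike `match`, `search` isn't anchored — it looks for the pattern anywhere in the string.
The match spans [2:6] → '|ia|'.

'|ia|'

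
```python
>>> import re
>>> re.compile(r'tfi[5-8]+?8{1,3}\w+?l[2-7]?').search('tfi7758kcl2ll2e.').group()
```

'tfi7758kcl2'

A non-greedy quantifier consumes as few characters as it can — just enough that the remainder of the pattern still matches from where it stops; whatever follows it matches normally.
The match spans [0:11] → 'tfi7758kcl2'.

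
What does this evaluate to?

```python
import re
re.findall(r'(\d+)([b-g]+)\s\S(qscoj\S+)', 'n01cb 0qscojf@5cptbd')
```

[('01', 'cb', 'qscojf@5cptbd')]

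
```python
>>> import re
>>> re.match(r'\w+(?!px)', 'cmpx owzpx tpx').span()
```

`re.match` won't scan ahead — the pattern has to work from the very first character.
The match spans [0:4] → 'cmpx'.

(0, 4)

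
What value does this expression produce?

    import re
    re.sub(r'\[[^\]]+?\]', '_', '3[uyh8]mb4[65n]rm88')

Matches: at [1:7] → '[uyh8]'; at [10:15] → '[65n]'.
Every occurrence is swapped for '_'.

'3_mb4_rm88'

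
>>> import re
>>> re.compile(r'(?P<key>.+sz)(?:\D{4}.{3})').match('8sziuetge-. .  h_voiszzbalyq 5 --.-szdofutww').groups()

This matches one or more of any character, then the literal 'sz' (captured as 'key'); then exactly 4 of a non-digit, then exactly 3 of any character (non-capturing group).
With `match`, the pattern is implicitly anchored at the beginning.
The match spans [0:44] → '8sziuetge-. .  h_voiszzbalyq 5 --.-szdofutww'.
Captured: group 1 = '8sziuetge-. .  h_voiszzbalyq 5 --.-sz'.

('8sziuetge-. .  h_voiszzbalyq 5 --.-sz',)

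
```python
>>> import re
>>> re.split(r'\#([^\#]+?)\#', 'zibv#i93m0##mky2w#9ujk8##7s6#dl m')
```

['zibv', 'i93m0', '', 'mky2w', '9ujk8#', '7s6', 'dl m']

Because the pattern has a capturing group, `split` also inserts each captured text between the pieces.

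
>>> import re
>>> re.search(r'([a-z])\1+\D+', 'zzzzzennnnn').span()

A backreference is literal: `\1` must see the identical characters the first group matched.
`search` walks the string left to right and returns the first match it finds.
The match spans [0:11] → 'zzzzzennnnn'.
Captured: group 1 = 'z'.

(0, 11)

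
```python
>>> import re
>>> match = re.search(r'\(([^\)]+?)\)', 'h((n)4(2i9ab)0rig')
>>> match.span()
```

(1, 5)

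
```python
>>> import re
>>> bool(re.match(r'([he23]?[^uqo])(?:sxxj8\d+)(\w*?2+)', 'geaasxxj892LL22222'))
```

False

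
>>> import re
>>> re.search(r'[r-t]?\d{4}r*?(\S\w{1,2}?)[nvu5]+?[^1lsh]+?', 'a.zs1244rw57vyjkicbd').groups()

('rw',)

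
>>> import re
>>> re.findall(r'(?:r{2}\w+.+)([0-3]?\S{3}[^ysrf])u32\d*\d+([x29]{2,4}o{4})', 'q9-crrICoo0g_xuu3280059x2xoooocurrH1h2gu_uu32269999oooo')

This matches exactly 2 of the literal 'r', then one or more of a word character, then one or more of any character (non-capturing group); then optionally a character in [0-3], then exactly 3 of a non-whitespace character, then any character except [ysrf] (captured); then the literal 'u32', then zero or more of a digit; then one or more of a digit; then 2 to 4 of one of [x29], then exactly 4 of the literal 'o' (captured).
Scanning left to right: at [4:55] match 'rrICoo0g_xuu3280059x2xoooocurrH1h2gu_uu32269999oooo', groups = ('gu_u', '99oooo').
With 2 capturing groups, `findall` returns a 2-tuple per match.

[('gu_u', '99oooo')]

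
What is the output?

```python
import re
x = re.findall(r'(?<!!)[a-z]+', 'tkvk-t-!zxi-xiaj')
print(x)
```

['tkvk', 't', 'xi', 'xiaj']

A negative assertion filters positions out without eating any characters.
Since nothing is captured, `findall` lists the 4 matched substrings directly.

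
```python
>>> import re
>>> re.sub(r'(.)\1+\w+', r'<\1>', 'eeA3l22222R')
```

'<e>'

`\1` is not a pattern — it's the concrete string captured by group 1, re-applied verbatim.
Matches: at [0:11] → 'eeA3l22222R'.
`\1` in the replacement pulls in group 1's text for each match.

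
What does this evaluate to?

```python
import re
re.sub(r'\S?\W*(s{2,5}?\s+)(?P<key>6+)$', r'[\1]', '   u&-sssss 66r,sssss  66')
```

'   u&-sssss 66[sssss  ]'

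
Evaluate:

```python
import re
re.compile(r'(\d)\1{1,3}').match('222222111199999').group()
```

'2222'

`\1` has to match the exact text group 1 already captured.
With `match`, the pattern is implicitly anchored at the beginning.
The match spans [0:4] → '2222'.
Captured: group 1 = '2'.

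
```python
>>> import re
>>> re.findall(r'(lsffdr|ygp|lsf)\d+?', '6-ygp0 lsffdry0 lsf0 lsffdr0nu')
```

Because there's exactly one group, `findall` drops the full match and keeps group 1 from each hit.

['ygp', 'lsf', 'lsffdr']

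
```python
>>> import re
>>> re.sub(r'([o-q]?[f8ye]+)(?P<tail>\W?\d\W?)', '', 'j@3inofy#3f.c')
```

'j@3inf.c'

Every occurrence is swapped for ''.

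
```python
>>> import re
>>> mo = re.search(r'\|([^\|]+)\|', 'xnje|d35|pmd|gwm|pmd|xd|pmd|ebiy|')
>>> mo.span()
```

(4, 9)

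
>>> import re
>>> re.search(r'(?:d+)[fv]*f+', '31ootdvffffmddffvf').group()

'dvffff'

Pattern: one or more of a literal 'd' (non-capturing group); then zero or more of one of [fv], then one or more of the literal 'f'.
`re.search` scans for the first position where the pattern succeeds.
The match spans [5:11] → 'dvffff'.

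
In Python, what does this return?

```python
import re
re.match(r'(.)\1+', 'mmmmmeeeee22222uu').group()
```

`re.match` won't scan ahead — the pattern has to work from the very first character.
The match spans [0:5] → 'mmmmm'.

'mmmmm'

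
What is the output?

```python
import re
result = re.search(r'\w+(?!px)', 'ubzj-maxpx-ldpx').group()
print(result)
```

A negative assertion filters positions out without eating any characters.
`re.search` tries every starting position until one works.
The match spans [0:4] → 'ubzj'.

ubzj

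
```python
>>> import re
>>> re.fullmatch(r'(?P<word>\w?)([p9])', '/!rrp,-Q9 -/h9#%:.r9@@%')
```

None

This matches optionally a word character (captured as 'word'); then one of [p9] (captured).
`re.fullmatch` requires the pattern to consume the entire string.
Here the string isn't matched end-to-end, so the call returns None.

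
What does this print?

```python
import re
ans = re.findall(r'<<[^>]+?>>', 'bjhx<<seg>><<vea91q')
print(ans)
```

['<<seg>>']

Scanning left to right: at [4:11] → '<<seg>>'.
With no groups in the pattern, `findall` gives back each whole match — 1 here.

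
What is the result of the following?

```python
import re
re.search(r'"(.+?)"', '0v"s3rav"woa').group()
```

The match spans [2:9] → '"s3rav"'.

'"s3rav"'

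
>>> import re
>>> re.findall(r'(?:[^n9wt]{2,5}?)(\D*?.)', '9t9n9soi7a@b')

['i', '@']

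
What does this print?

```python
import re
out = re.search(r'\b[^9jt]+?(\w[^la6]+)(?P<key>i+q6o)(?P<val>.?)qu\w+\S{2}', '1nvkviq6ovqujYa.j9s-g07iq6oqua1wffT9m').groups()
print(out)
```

This matches a word boundary (`\b`, zero-width); then one or more of any character except [9jt] (lazy); then a word character, then one or more of any character except [la6] (captured); then one or more of the literal 'i', then the literal 'q6o' (captured as 'key'); then optionally any character (captured as 'val'); then the literal 'qu', then one or more of a word character, then exactly 2 of a non-whitespace character.
A `+?`/`*?`/`{m,n}?` starts at its minimum and grows only as far as needed for what follows to match.
`re.search` scans for the first position where the pattern succeeds.
The match spans [0:17] → '1nvkviq6ovqujYa.j'.
Captured: group 1 = 'nvkv', group 2 = 'iq6o', group 3 = 'v'.

('nvkv', 'iq6o', 'v')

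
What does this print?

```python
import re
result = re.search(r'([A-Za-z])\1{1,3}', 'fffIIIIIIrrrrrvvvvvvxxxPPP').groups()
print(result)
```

The match spans [0:3] → 'fff'.
Captured: group 1 = 'f'.

('f',)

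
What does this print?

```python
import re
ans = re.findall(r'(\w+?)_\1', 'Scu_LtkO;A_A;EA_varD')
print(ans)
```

A backreference is literal: `\1` must see the identical characters the first group matched.
Walking the string: at [9:12] match 'A_A', group 1 = 'A'.
One capturing group, so `findall` returns just the captured substring from the one match — 1 in all.

['A']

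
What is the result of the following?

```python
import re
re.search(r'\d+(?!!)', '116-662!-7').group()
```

`(?!…)`/`(?<!…)` only lets a position through if the neighbouring text does NOT match; no characters are consumed.
`search` walks the string left to right and returns the first match it finds.
The match spans [0:3] → '116'.

'116'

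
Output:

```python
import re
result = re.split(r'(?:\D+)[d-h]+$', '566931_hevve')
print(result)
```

['566931', '']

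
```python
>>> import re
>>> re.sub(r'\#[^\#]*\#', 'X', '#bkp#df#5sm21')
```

Every occurrence is swapped for 'X'.

'Xdf#5sm21'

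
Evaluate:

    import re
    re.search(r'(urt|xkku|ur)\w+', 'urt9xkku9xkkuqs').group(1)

The match spans [0:15] → 'urt9xkku9xkkuqs'.
Captured: group 1 = 'urt'.

'urt'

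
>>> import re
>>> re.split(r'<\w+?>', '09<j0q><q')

Matches to split on: at [2:7] → '<j0q>'.
`split` removes every match and returns the 2 fragments in between.

['09', '<q']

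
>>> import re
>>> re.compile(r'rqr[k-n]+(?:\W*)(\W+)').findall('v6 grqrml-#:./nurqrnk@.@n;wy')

['/', '@']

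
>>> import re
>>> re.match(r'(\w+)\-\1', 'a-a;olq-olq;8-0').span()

(0, 3)

`re.match` won't scan ahead — the pattern has to work from the very first character.
The match spans [0:3] → 'a-a'.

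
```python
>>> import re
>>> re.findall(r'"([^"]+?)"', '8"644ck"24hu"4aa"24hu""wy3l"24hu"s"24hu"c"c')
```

['644ck', '4aa', 'wy3l', 's', 'c']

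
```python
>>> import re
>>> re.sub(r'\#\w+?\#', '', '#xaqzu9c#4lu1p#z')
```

'4lu1p#z'

Every occurrence is swapped for ''.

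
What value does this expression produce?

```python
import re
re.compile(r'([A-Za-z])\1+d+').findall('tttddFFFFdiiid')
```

`\1` is not a pattern — it's the concrete string captured by group 1, re-applied verbatim.
Scanning left to right: at [0:5] match 'tttdd', group 1 = 't'; at [5:10] match 'FFFFd', group 1 = 'F'; at [10:14] match 'iiid', group 1 = 'i'.
With a single group, `findall` returns only what that group captured — 3 items.

['t', 'F', 'i']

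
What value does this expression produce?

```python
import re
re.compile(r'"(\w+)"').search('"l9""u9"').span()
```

(0, 4)

The match spans [0:4] → '"l9"'.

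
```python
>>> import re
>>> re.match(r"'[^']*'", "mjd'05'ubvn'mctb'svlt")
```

None

`re.match` only tries the pattern at the start of the string.
Here the pattern fails at index 0, so the call returns None.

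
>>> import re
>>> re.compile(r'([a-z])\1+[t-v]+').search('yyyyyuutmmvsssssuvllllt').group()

A backreference is literal: `\1` must see the identical characters the first group matched.
`re.search` scans for the first position where the pattern succeeds.
The match spans [0:8] → 'yyyyyuut'.
Captured: group 1 = 'y'.

'yyyyyuut'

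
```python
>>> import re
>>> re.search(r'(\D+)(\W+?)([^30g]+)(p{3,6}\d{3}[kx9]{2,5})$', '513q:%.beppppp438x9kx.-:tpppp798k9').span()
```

(19, 34)

The pattern matches one or more of a non-digit (captured); then one or more of a non-word character (lazy) (captured); then one or more of any character except [30g] (captured); then 3 to 6 of the literal 'p', then exactly 3 of a digit, then 2 to 5 of one of [kx9] (captured); then anchored at the end.
`search` walks the string left to right and returns the first match it finds.
The match spans [19:34] → 'kx.-:tpppp798k9'.
Captured: group 1 = 'kx.-', group 2 = ':', group 3 = 'tp', group 4 = 'ppp798k9'.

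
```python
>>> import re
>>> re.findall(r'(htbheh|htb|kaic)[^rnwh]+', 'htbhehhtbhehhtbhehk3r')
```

['htbheh']

Because there's exactly one group, `findall` drops the full match and keeps group 1 from the one hit.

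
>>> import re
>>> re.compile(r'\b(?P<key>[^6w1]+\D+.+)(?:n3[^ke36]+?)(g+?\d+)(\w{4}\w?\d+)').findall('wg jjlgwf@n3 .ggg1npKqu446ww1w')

With the lazy modifier that quantifier settles for the fewest repetitions that let the rest of the pattern succeed (the atoms after it are unaffected and can still be greedy).
With 3 capturing groups, `findall` returns a 3-tuple per match.

[(' jjlgwf@', 'ggg1', 'npKqu446')]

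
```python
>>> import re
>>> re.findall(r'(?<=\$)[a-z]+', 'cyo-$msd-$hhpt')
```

['msd', 'hhpt']

The positive lookaround only admits positions where the adjacent text matches; those characters stay outside the span.
Since nothing is captured, `findall` lists the 2 matched substrings directly.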